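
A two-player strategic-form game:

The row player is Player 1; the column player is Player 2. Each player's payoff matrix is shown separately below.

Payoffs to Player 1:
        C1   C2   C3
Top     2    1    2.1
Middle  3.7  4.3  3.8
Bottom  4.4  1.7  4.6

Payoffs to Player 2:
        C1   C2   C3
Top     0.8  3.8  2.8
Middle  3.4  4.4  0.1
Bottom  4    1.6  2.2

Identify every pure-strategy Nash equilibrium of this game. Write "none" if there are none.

Player 1 against C1: payoffs 2, 3.7, 4.4 → best response Bottom.
Player 1 against C2: payoffs 1, 4.3, 1.7 → best response Middle.
Player 1 against C3: payoffs 2.1, 3.8, 4.6 → best response Bottom.
Player 2 against Top: payoffs 0.8, 3.8, 2.8 → best response C2.
Player 2 against Middle: payoffs 3.4, 4.4, 0.1 → best response C2.
Player 2 against Bottom: payoffs 4, 1.6, 2.2 → best response C1.
Mutual best responses: (Middle, C2); (Bottom, C1).

The pure Nash equilibria are (Middle, C2) and (Bottom, C1).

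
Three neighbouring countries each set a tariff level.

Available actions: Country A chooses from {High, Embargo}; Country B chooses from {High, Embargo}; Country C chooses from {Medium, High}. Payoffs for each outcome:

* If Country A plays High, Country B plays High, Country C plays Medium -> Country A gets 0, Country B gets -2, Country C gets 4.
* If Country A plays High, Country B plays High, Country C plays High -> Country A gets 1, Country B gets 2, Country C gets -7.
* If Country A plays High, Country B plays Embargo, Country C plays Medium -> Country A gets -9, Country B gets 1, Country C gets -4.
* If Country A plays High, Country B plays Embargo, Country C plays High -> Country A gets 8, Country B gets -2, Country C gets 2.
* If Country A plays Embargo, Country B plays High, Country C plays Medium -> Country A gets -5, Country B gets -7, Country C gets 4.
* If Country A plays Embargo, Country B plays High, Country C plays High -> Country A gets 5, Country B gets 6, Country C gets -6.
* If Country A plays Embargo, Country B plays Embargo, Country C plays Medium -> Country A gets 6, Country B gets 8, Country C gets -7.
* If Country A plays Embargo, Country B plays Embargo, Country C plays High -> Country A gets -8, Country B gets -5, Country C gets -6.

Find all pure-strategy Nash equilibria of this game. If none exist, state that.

For each player, find the best response to each opponent profile; mutual best responses are the pure NE.
Country A against (High, Medium): payoffs 0, -5 → best response High.
Country A against (High, High): payoffs 1, 5 → best response Embargo.
Country A against (Embargo, Medium): payoffs -9, 6 → best response Embargo.
Country A against (Embargo, High): payoffs 8, -8 → best response High.
Country B against (High, Medium): payoffs -2, 1 → best response Embargo.
Country B against (High, High): payoffs 2, -2 → best response High.
Country B against (Embargo, Medium): payoffs -7, 8 → best response Embargo.
Country B against (Embargo, High): payoffs 6, -5 → best response High.
Country C against (High, High): payoffs 4, -7 → best response Medium.
Country C against (High, Embargo): payoffs -4, 2 → best response High.
Country C against (Embargo, High): payoffs 4, -6 → best response Medium.
Country C against (Embargo, Embargo): payoffs -7, -6 → best response High.
No profile is a mutual best response for all players.

This game has no pure Nash equilibrium.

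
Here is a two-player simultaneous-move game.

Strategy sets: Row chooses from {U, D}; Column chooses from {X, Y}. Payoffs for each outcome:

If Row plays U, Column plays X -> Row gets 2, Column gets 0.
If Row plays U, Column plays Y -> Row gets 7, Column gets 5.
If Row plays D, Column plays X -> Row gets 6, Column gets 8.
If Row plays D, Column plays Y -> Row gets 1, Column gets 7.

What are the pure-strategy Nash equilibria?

The pure Nash equilibria are (U, Y), (D, X).

Check each profile: it is a Nash equilibrium iff no player can strictly gain by switching unilaterally.
(U, X): Row can switch to D (2 → 6). Not NE.
(U, Y): Row gets 7, best alternative 1; Column gets 5, best alternative 0. No profitable deviation — NE.
(D, X): Row gets 6, best alternative 2; Column gets 8, best alternative 7. No profitable deviation — NE.
(D, Y): Row can switch to U (1 → 7). Not NE.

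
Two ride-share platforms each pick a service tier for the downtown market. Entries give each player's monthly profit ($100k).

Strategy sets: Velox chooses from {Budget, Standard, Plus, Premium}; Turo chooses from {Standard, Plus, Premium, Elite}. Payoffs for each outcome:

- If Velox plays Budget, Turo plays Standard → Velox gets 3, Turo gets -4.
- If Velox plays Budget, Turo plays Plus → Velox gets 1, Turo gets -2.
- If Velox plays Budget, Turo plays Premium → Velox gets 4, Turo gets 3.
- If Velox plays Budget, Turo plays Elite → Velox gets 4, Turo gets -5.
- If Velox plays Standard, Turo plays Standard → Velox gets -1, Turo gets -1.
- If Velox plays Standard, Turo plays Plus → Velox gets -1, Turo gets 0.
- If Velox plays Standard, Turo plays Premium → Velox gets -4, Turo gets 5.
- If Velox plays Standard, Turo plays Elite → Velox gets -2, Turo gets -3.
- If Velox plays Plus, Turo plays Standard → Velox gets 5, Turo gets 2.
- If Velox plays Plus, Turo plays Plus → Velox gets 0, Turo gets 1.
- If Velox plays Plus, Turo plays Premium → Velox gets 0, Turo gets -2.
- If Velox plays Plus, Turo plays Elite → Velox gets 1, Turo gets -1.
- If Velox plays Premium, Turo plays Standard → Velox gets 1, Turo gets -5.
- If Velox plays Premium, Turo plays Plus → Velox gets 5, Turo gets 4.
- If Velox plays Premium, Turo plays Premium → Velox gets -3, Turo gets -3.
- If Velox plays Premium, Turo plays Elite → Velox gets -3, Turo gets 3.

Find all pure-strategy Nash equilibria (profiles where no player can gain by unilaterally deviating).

Pure-strategy Nash equilibria: (Budget, Premium) and (Plus, Standard) and (Premium, Plus)

(Budget, Standard): Velox can switch to Plus (3 → 5). Not NE.
(Budget, Plus): Velox can switch to Premium (1 → 5). Not NE.
(Budget, Premium): Velox gets 4, best alternative 0; Turo gets 3, best alternative -2. No profitable deviation — NE.
(Budget, Elite): Turo can switch to Standard (-5 → -4). Not NE.
(Standard, Standard): Velox can switch to Budget (-1 → 3). Not NE.
(Standard, Plus): Velox can switch to Budget (-1 → 1). Not NE.
(Standard, Premium): Velox can switch to Budget (-4 → 4). Not NE.
(Standard, Elite): Velox can switch to Budget (-2 → 4). Not NE.
(Plus, Standard): Velox gets 5, best alternative 3; Turo gets 2, best alternative 1. No profitable deviation — NE.
(Plus, Plus): Velox can switch to Budget (0 → 1). Not NE.
(Plus, Premium): Velox can switch to Budget (0 → 4). Not NE.
(Plus, Elite): Velox can switch to Budget (1 → 4). Not NE.
(Premium, Plus): Velox gets 5, best alternative 1; Turo gets 4, best alternative 3. No profitable deviation — NE.
(The remaining 3 profiles each have a profitable deviation by the same check.)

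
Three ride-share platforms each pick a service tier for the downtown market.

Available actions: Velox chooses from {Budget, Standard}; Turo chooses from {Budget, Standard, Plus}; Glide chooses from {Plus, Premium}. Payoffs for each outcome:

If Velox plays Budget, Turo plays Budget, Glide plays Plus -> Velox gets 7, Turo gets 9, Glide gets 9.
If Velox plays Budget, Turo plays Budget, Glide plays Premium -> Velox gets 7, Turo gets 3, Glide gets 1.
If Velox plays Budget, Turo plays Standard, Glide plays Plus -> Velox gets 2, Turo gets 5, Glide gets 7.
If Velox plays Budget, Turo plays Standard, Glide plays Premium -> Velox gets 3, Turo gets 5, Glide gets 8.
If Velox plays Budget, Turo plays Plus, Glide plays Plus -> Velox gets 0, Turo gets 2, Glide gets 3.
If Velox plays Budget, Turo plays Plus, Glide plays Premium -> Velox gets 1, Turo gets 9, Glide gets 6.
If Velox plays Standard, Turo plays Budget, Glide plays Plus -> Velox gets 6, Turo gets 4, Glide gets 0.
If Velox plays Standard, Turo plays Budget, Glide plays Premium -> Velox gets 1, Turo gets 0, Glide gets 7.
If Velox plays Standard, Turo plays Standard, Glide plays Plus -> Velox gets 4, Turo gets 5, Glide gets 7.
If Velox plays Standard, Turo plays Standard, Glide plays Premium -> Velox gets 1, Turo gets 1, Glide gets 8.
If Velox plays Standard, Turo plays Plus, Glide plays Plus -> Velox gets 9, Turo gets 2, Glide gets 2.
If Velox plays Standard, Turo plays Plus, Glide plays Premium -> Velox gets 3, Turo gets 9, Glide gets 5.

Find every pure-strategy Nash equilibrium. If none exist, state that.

The pure Nash equilibria are (Budget, Budget, Plus) and (Standard, Plus, Premium).

Mark each player's best response to every combination of opponents' strategies; a profile where every player is best-responding is a pure Nash equilibrium.
Velox against (Budget, Plus): payoffs 7, 6 → best response Budget.
Velox against (Budget, Premium): payoffs 7, 1 → best response Budget.
Velox against (Standard, Plus): payoffs 2, 4 → best response Standard.
Velox against (Standard, Premium): payoffs 3, 1 → best response Budget.
Velox against (Plus, Plus): payoffs 0, 9 → best response Standard.
Velox against (Plus, Premium): payoffs 1, 3 → best response Standard.
Turo against (Budget, Plus): payoffs 9, 5, 2 → best response Budget.
Turo against (Budget, Premium): payoffs 3, 5, 9 → best response Plus.
Turo against (Standard, Plus): payoffs 4, 5, 2 → best response Standard.
Turo against (Standard, Premium): payoffs 0, 1, 9 → best response Plus.
Glide against (Budget, Budget): payoffs 9, 1 → best response Plus.
Glide against (Budget, Standard): payoffs 7, 8 → best response Premium.
Glide against (Budget, Plus): payoffs 3, 6 → best response Premium.
Glide against (Standard, Budget): payoffs 0, 7 → best response Premium.
Glide against (Standard, Standard): payoffs 7, 8 → best response Premium.
Glide against (Standard, Plus): payoffs 2, 5 → best response Premium.
Mutual best responses: (Budget, Budget, Plus); (Standard, Plus, Premium).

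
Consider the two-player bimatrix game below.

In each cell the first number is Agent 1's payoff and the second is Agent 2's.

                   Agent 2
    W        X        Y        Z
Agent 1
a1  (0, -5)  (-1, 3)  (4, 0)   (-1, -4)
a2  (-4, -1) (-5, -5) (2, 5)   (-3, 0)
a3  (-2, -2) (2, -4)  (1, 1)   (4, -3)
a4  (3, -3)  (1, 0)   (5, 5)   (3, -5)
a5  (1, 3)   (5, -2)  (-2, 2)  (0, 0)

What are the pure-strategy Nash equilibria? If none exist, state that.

(a4, Y)

(a1, W): Agent 1 can switch to a4 (0 → 3). Not NE.
(a1, X): Agent 1 can switch to a3 (-1 → 2). Not NE.
(a1, Y): Agent 1 can switch to a4 (4 → 5). Not NE.
(a1, Z): Agent 1 can switch to a3 (-1 → 4). Not NE.
(a2, W): Agent 1 can switch to a1 (-4 → 0). Not NE.
(a2, X): Agent 1 can switch to a1 (-5 → -1). Not NE.
(a2, Y): Agent 1 can switch to a1 (2 → 4). Not NE.
(a2, Z): Agent 1 can switch to a1 (-3 → -1). Not NE.
(a3, W): Agent 1 can switch to a1 (-2 → 0). Not NE.
(a3, X): Agent 1 can switch to a5 (2 → 5). Not NE.
(a4, Y): Agent 1 gets 5, best alternative 4; Agent 2 gets 5, best alternative 0. No profitable deviation — NE.
(The remaining 9 profiles each have a profitable deviation by the same check.)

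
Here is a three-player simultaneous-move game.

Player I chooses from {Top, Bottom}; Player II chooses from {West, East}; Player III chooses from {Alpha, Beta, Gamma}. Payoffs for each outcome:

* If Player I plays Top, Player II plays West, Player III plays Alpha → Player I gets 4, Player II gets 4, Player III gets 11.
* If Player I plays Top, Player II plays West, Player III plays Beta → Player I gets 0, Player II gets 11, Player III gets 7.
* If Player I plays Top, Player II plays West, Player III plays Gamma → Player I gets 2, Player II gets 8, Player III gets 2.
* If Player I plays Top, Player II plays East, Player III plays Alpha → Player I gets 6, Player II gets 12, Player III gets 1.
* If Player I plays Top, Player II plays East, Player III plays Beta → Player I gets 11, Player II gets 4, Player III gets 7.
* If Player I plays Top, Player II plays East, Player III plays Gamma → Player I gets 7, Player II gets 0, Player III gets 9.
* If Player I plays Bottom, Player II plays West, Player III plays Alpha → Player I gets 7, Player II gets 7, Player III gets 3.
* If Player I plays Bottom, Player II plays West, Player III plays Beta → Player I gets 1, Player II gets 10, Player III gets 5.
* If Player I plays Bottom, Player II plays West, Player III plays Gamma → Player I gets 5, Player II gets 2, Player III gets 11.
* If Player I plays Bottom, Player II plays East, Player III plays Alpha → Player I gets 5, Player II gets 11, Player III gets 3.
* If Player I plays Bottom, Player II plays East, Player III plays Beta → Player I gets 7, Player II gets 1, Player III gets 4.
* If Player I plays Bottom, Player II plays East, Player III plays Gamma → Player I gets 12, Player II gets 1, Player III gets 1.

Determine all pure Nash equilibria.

The unique pure-strategy Nash equilibrium is (Bottom, West, Gamma).

Player I against (West, Alpha): payoffs 4, 7 → best response Bottom.
Player I against (West, Beta): payoffs 0, 1 → best response Bottom.
Player I against (West, Gamma): payoffs 2, 5 → best response Bottom.
Player I against (East, Alpha): payoffs 6, 5 → best response Top.
Player I against (East, Beta): payoffs 11, 7 → best response Top.
Player I against (East, Gamma): payoffs 7, 12 → best response Bottom.
Player II against (Top, Alpha): payoffs 4, 12 → best response East.
Player II against (Top, Beta): payoffs 11, 4 → best response West.
Player II against (Top, Gamma): payoffs 8, 0 → best response West.
Player II against (Bottom, Alpha): payoffs 7, 11 → best response East.
Player II against (Bottom, Beta): payoffs 10, 1 → best response West.
Player II against (Bottom, Gamma): payoffs 2, 1 → best response West.
Player III against (Top, West): payoffs 11, 7, 2 → best response Alpha.
Player III against (Top, East): payoffs 1, 7, 9 → best response Gamma.
Player III against (Bottom, West): payoffs 3, 5, 11 → best response Gamma.
Player III against (Bottom, East): payoffs 3, 4, 1 → best response Beta.
Mutual best responses: (Bottom, West, Gamma).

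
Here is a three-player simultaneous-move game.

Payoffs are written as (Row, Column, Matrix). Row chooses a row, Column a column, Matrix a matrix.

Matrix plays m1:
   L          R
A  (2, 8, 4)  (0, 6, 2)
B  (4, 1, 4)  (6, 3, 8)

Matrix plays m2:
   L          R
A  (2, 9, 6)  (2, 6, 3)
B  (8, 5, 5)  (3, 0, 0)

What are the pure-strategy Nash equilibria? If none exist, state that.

(B, L, m2), (B, R, m1)

For each player, find the best response to each opponent profile; mutual best responses are the pure NE.
Row against (L, m1): payoffs 2, 4 → best response B.
Row against (L, m2): payoffs 2, 8 → best response B.
Row against (R, m1): payoffs 0, 6 → best response B.
Row against (R, m2): payoffs 2, 3 → best response B.
Column against (A, m1): payoffs 8, 6 → best response L.
Column against (A, m2): payoffs 9, 6 → best response L.
Column against (B, m1): payoffs 1, 3 → best response R.
Column against (B, m2): payoffs 5, 0 → best response L.
Matrix against (A, L): payoffs 4, 6 → best response m2.
Matrix against (A, R): payoffs 2, 3 → best response m2.
Matrix against (B, L): payoffs 4, 5 → best response m2.
Matrix against (B, R): payoffs 8, 0 → best response m1.
Mutual best responses: (B, L, m2); (B, R, m1).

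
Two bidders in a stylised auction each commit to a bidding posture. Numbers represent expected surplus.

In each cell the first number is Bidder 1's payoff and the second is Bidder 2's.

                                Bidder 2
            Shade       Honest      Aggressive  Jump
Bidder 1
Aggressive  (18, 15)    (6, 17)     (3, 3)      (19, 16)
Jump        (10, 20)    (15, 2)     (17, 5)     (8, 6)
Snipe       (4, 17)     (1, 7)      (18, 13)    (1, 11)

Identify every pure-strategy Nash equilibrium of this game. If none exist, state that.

No pure-strategy Nash equilibrium.

Bidder 1 against Shade: payoffs 18, 10, 4 → best response Aggressive.
Bidder 1 against Honest: payoffs 6, 15, 1 → best response Jump.
Bidder 1 against Aggressive: payoffs 3, 17, 18 → best response Snipe.
Bidder 1 against Jump: payoffs 19, 8, 1 → best response Aggressive.
Bidder 2 against Aggressive: payoffs 15, 17, 3, 16 → best response Honest.
Bidder 2 against Jump: payoffs 20, 2, 5, 6 → best response Shade.
Bidder 2 against Snipe: payoffs 17, 7, 13, 11 → best response Shade.
No profile is a mutual best response for all players.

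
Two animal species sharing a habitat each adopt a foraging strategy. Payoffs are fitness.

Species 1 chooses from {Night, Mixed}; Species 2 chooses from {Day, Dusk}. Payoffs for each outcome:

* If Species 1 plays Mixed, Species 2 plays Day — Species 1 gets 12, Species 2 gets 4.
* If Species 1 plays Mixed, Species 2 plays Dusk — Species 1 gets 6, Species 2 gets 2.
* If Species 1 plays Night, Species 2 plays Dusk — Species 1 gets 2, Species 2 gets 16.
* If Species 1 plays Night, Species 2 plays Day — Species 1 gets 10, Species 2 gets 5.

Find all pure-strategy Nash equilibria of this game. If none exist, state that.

(Mixed, Day)

For each player, find the best response to each opponent profile; mutual best responses are the pure NE.
Species 1 against Day: payoffs 10, 12 → best response Mixed.
Species 1 against Dusk: payoffs 2, 6 → best response Mixed.
Species 2 against Night: payoffs 5, 16 → best response Dusk.
Species 2 against Mixed: payoffs 4, 2 → best response Day.
Mutual best responses: (Mixed, Day).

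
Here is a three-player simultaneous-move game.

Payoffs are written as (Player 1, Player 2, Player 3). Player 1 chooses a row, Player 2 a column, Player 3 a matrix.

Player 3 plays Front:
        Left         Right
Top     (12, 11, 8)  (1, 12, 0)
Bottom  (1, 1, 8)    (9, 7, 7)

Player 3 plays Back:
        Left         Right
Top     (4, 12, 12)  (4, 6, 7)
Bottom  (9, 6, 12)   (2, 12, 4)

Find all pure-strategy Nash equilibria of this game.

(Bottom, Right, Front)

Mark each player's best response to every combination of opponents' strategies; a profile where every player is best-responding is a pure Nash equilibrium.
Player 1 against (Left, Front): payoffs 12, 1 → best response Top.
Player 1 against (Left, Back): payoffs 4, 9 → best response Bottom.
Player 1 against (Right, Front): payoffs 1, 9 → best response Bottom.
Player 1 against (Right, Back): payoffs 4, 2 → best response Top.
Player 2 against (Top, Front): payoffs 11, 12 → best response Right.
Player 2 against (Top, Back): payoffs 12, 6 → best response Left.
Player 2 against (Bottom, Front): payoffs 1, 7 → best response Right.
Player 2 against (Bottom, Back): payoffs 6, 12 → best response Right.
Player 3 against (Top, Left): payoffs 8, 12 → best response Back.
Player 3 against (Top, Right): payoffs 0, 7 → best response Back.
Player 3 against (Bottom, Left): payoffs 8, 12 → best response Back.
Player 3 against (Bottom, Right): payoffs 7, 4 → best response Front.
Mutual best responses: (Bottom, Right, Front).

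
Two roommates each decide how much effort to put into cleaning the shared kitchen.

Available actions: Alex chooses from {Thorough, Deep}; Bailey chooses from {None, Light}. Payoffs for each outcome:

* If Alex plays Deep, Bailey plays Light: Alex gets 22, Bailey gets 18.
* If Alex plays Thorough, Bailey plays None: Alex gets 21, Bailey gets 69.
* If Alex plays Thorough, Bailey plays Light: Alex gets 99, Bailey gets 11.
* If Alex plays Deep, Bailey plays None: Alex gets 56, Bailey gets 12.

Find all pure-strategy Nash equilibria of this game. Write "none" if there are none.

Alex against None: payoffs 21, 56 → best response Deep.
Alex against Light: payoffs 99, 22 → best response Thorough.
Bailey against Thorough: payoffs 69, 11 → best response None.
Bailey against Deep: payoffs 12, 18 → best response Light.
No profile is a mutual best response for all players.

There is no pure-strategy Nash equilibrium.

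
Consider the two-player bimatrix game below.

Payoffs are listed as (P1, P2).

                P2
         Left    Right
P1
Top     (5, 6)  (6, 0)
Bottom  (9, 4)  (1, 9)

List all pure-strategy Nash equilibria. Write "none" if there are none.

Check each profile: it is a Nash equilibrium iff no player can strictly gain by switching unilaterally.
(Top, Left): P1 can switch to Bottom (5 → 9). Not NE.
(Top, Right): P2 can switch to Left (0 → 6). Not NE.
(Bottom, Left): P2 can switch to Right (4 → 9). Not NE.
(Bottom, Right): P1 can switch to Top (1 → 6). Not NE.

none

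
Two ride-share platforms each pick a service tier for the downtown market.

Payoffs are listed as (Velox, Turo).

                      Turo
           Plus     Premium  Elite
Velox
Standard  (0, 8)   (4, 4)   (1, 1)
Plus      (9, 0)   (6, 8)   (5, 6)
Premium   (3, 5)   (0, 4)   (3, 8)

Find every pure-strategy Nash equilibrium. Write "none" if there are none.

Mark each player's best response to every combination of opponents' strategies; a profile where every player is best-responding is a pure Nash equilibrium.
Velox against Plus: payoffs 0, 9, 3 → best response Plus.
Velox against Premium: payoffs 4, 6, 0 → best response Plus.
Velox against Elite: payoffs 1, 5, 3 → best response Plus.
Turo against Standard: payoffs 8, 4, 1 → best response Plus.
Turo against Plus: payoffs 0, 8, 6 → best response Premium.
Turo against Premium: payoffs 5, 4, 8 → best response Elite.
Mutual best responses: (Plus, Premium).

Pure NE: (Plus, Premium)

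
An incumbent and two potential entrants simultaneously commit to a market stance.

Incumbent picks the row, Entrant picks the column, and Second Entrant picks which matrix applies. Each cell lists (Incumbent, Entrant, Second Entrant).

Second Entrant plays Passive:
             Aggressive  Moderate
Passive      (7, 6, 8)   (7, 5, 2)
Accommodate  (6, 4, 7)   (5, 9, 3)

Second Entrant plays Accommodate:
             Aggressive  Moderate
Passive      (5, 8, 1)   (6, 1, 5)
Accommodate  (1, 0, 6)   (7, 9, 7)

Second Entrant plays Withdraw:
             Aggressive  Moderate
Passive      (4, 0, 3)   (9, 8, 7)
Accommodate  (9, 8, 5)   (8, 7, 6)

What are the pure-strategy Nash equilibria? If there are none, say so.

(Passive, Aggressive, Passive): Incumbent gets 7, best alternative 6; Entrant gets 6, best alternative 5; Second Entrant gets 8, best alternative 3. No profitable deviation — NE.
(Passive, Aggressive, Accommodate): Second Entrant can switch to Passive (1 → 8). Not NE.
(Passive, Aggressive, Withdraw): Incumbent can switch to Accommodate (4 → 9). Not NE.
(Passive, Moderate, Passive): Entrant can switch to Aggressive (5 → 6). Not NE.
(Passive, Moderate, Accommodate): Incumbent can switch to Accommodate (6 → 7). Not NE.
(Passive, Moderate, Withdraw): Incumbent gets 9, best alternative 8; Entrant gets 8, best alternative 0; Second Entrant gets 7, best alternative 5. No profitable deviation — NE.
(Accommodate, Aggressive, Passive): Incumbent can switch to Passive (6 → 7). Not NE.
(Accommodate, Aggressive, Accommodate): Incumbent can switch to Passive (1 → 5). Not NE.
(Accommodate, Moderate, Accommodate): Incumbent gets 7, best alternative 6; Entrant gets 9, best alternative 0; Second Entrant gets 7, best alternative 6. No profitable deviation — NE.
(The remaining 3 profiles each have a profitable deviation by the same check.)

The pure Nash equilibria are (Passive, Aggressive, Passive), (Passive, Moderate, Withdraw), (Accommodate, Moderate, Accommodate).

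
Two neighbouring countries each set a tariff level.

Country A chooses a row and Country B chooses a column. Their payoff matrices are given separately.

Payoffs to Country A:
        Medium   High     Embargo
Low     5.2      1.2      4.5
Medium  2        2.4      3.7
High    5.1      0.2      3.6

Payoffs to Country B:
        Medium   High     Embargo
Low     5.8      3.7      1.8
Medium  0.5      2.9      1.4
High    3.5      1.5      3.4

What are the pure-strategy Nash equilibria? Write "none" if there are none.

The pure Nash equilibria are (Low, Medium), (Medium, High).

Country A against Medium: payoffs 5.2, 2, 5.1 → best response Low.
Country A against High: payoffs 1.2, 2.4, 0.2 → best response Medium.
Country A against Embargo: payoffs 4.5, 3.7, 3.6 → best response Low.
Country B against Low: payoffs 5.8, 3.7, 1.8 → best response Medium.
Country B against Medium: payoffs 0.5, 2.9, 1.4 → best response High.
Country B against High: payoffs 3.5, 1.5, 3.4 → best response Medium.
Mutual best responses: (Low, Medium); (Medium, High).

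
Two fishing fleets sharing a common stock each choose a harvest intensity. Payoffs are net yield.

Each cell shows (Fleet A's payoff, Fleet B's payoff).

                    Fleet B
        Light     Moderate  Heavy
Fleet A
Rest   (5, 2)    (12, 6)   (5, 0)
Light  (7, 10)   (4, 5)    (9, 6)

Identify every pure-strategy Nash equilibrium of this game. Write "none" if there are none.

(Rest, Moderate) and (Light, Light)

For each strategy profile, look for a profitable unilateral deviation.
(Rest, Light): Fleet A can switch to Light (5 → 7). Not NE.
(Rest, Moderate): Fleet A gets 12, best alternative 4; Fleet B gets 6, best alternative 2. No profitable deviation — NE.
(Rest, Heavy): Fleet A can switch to Light (5 → 9). Not NE.
(Light, Light): Fleet A gets 7, best alternative 5; Fleet B gets 10, best alternative 6. No profitable deviation — NE.
(Light, Moderate): Fleet A can switch to Rest (4 → 12). Not NE.
(Light, Heavy): Fleet B can switch to Light (6 → 10). Not NE.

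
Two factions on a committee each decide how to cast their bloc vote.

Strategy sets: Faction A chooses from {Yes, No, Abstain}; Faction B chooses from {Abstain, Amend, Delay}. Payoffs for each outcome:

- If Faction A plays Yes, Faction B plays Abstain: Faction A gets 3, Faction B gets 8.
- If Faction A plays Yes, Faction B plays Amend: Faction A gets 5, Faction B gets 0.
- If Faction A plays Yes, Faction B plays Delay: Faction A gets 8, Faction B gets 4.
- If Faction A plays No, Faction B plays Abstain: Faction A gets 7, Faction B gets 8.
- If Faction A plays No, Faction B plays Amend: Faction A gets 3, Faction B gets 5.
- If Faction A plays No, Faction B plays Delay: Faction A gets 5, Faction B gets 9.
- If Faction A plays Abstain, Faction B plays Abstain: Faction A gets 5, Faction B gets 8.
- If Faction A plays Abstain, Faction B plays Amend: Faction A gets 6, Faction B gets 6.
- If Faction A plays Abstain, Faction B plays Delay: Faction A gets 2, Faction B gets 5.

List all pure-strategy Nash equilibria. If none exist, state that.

This game has no pure Nash equilibrium.

Faction A against Abstain: payoffs 3, 7, 5 → best response No.
Faction A against Amend: payoffs 5, 3, 6 → best response Abstain.
Faction A against Delay: payoffs 8, 5, 2 → best response Yes.
Faction B against Yes: payoffs 8, 0, 4 → best response Abstain.
Faction B against No: payoffs 8, 5, 9 → best response Delay.
Faction B against Abstain: payoffs 8, 6, 5 → best response Abstain.
No profile is a mutual best response for all players.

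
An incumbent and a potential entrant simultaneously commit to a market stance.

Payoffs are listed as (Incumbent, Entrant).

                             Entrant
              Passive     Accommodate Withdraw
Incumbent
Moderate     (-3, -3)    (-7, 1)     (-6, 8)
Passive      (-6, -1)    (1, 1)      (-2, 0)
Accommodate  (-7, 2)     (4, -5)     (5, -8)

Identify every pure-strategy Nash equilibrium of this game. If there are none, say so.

Incumbent against Passive: payoffs -3, -6, -7 → best response Moderate.
Incumbent against Accommodate: payoffs -7, 1, 4 → best response Accommodate.
Incumbent against Withdraw: payoffs -6, -2, 5 → best response Accommodate.
Entrant against Moderate: payoffs -3, 1, 8 → best response Withdraw.
Entrant against Passive: payoffs -1, 1, 0 → best response Accommodate.
Entrant against Accommodate: payoffs 2, -5, -8 → best response Passive.
No profile is a mutual best response for all players.

This game has no pure Nash equilibrium.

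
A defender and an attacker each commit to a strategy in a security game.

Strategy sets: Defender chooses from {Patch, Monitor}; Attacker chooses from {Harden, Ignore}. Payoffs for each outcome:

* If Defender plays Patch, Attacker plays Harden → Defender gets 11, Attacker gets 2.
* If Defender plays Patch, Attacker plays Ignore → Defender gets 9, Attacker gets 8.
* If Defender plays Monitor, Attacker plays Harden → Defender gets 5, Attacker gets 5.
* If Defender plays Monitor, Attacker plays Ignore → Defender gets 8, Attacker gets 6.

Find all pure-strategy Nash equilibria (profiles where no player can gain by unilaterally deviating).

The unique pure-strategy Nash equilibrium is (Patch, Ignore).

Defender against Harden: payoffs 11, 5 → best response Patch.
Defender against Ignore: payoffs 9, 8 → best response Patch.
Attacker against Patch: payoffs 2, 8 → best response Ignore.
Attacker against Monitor: payoffs 5, 6 → best response Ignore.
Mutual best responses: (Patch, Ignore).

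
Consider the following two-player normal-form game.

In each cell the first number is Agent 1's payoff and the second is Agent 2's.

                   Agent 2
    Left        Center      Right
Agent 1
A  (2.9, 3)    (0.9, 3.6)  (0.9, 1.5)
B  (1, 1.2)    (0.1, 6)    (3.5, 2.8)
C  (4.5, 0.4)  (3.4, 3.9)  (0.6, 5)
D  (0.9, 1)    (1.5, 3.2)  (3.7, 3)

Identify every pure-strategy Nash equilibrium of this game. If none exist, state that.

For each player, find the best response to each opponent profile; mutual best responses are the pure NE.
Agent 1 against Left: payoffs 2.9, 1, 4.5, 0.9 → best response C.
Agent 1 against Center: payoffs 0.9, 0.1, 3.4, 1.5 → best response C.
Agent 1 against Right: payoffs 0.9, 3.5, 0.6, 3.7 → best response D.
Agent 2 against A: payoffs 3, 3.6, 1.5 → best response Center.
Agent 2 against B: payoffs 1.2, 6, 2.8 → best response Center.
Agent 2 against C: payoffs 0.4, 3.9, 5 → best response Right.
Agent 2 against D: payoffs 1, 3.2, 3 → best response Center.
No profile is a mutual best response for all players.

none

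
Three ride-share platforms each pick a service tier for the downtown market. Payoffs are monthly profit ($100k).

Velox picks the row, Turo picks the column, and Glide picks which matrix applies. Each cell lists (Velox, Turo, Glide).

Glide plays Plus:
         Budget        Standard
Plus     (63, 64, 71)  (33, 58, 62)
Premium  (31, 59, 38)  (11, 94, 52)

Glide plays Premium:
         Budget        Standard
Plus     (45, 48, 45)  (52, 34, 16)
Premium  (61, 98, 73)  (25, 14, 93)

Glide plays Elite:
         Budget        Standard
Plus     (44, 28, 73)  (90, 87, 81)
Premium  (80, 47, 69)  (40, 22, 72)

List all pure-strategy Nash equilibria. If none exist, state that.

Check each profile: it is a Nash equilibrium iff no player can strictly gain by switching unilaterally.
(Plus, Budget, Plus): Glide can switch to Elite (71 → 73). Not NE.
(Plus, Budget, Premium): Velox can switch to Premium (45 → 61). Not NE.
(Plus, Budget, Elite): Velox can switch to Premium (44 → 80). Not NE.
(Plus, Standard, Plus): Turo can switch to Budget (58 → 64). Not NE.
(Plus, Standard, Premium): Turo can switch to Budget (34 → 48). Not NE.
(Plus, Standard, Elite): Velox gets 90, best alternative 40; Turo gets 87, best alternative 28; Glide gets 81, best alternative 62. No profitable deviation — NE.
(Premium, Budget, Plus): Velox can switch to Plus (31 → 63). Not NE.
(Premium, Budget, Premium): Velox gets 61, best alternative 45; Turo gets 98, best alternative 14; Glide gets 73, best alternative 69. No profitable deviation — NE.
(Premium, Budget, Elite): Glide can switch to Premium (69 → 73). Not NE.
(Premium, Standard, Plus): Velox can switch to Plus (11 → 33). Not NE.
(The remaining 2 profiles each have a profitable deviation by the same check.)

Pure-strategy Nash equilibria: (Plus, Standard, Elite), (Premium, Budget, Premium)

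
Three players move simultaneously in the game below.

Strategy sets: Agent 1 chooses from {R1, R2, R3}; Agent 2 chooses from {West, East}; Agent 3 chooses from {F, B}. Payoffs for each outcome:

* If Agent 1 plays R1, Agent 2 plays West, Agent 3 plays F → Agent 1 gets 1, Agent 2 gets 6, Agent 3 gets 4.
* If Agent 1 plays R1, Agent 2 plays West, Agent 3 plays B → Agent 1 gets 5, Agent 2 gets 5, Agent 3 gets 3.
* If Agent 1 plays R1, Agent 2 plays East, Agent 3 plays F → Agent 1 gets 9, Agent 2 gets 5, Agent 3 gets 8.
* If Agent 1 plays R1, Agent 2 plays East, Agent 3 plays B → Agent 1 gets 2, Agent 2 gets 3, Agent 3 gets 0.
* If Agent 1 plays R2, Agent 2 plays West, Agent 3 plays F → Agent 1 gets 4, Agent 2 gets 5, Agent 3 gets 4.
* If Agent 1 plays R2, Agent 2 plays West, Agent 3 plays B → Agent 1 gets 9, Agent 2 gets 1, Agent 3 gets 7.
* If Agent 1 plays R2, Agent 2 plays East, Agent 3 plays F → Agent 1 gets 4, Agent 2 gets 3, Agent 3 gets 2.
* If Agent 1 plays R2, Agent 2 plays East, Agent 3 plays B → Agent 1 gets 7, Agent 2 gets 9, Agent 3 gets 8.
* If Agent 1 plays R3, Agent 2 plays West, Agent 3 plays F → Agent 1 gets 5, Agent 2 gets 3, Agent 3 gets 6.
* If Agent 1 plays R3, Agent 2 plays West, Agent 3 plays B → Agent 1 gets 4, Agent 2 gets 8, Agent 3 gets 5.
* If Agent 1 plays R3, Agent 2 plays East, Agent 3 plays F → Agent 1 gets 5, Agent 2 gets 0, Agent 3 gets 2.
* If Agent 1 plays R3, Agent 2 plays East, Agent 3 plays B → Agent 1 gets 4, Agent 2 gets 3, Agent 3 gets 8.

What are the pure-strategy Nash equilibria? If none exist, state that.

(R2, East, B) and (R3, West, F)

For each player, find the best response to each opponent profile; mutual best responses are the pure NE.
Agent 1 against (West, F): payoffs 1, 4, 5 → best response R3.
Agent 1 against (West, B): payoffs 5, 9, 4 → best response R2.
Agent 1 against (East, F): payoffs 9, 4, 5 → best response R1.
Agent 1 against (East, B): payoffs 2, 7, 4 → best response R2.
Agent 2 against (R1, F): payoffs 6, 5 → best response West.
Agent 2 against (R1, B): payoffs 5, 3 → best response West.
Agent 2 against (R2, F): payoffs 5, 3 → best response West.
Agent 2 against (R2, B): payoffs 1, 9 → best response East.
Agent 2 against (R3, F): payoffs 3, 0 → best response West.
Agent 2 against (R3, B): payoffs 8, 3 → best response West.
Agent 3 against (R1, West): payoffs 4, 3 → best response F.
Agent 3 against (R1, East): payoffs 8, 0 → best response F.
Agent 3 against (R2, West): payoffs 4, 7 → best response B.
Agent 3 against (R2, East): payoffs 2, 8 → best response B.
Agent 3 against (R3, West): payoffs 6, 5 → best response F.
Agent 3 against (R3, East): payoffs 2, 8 → best response B.
Mutual best responses: (R2, East, B); (R3, West, F).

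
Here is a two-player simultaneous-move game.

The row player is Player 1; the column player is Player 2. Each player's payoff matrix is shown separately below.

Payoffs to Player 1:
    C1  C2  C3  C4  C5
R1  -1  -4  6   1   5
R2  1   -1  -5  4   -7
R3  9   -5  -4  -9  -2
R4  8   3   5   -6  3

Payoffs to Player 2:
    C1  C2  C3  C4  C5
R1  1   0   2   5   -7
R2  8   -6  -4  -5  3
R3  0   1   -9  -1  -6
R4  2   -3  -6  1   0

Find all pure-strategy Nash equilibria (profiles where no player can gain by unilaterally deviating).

Player 1 against C1: payoffs -1, 1, 9, 8 → best response R3.
Player 1 against C2: payoffs -4, -1, -5, 3 → best response R4.
Player 1 against C3: payoffs 6, -5, -4, 5 → best response R1.
Player 1 against C4: payoffs 1, 4, -9, -6 → best response R2.
Player 1 against C5: payoffs 5, -7, -2, 3 → best response R1.
Player 2 against R1: payoffs 1, 0, 2, 5, -7 → best response C4.
Player 2 against R2: payoffs 8, -6, -4, -5, 3 → best response C1.
Player 2 against R3: payoffs 0, 1, -9, -1, -6 → best response C2.
Player 2 against R4: payoffs 2, -3, -6, 1, 0 → best response C1.
No profile is a mutual best response for all players.

No pure-strategy Nash equilibrium.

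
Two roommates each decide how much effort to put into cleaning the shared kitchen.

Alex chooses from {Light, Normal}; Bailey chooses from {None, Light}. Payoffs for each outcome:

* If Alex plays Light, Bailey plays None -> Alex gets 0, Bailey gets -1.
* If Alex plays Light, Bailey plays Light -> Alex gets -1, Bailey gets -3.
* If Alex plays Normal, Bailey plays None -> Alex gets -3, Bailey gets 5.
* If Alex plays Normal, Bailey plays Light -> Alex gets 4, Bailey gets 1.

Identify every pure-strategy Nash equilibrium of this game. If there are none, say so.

The unique pure-strategy Nash equilibrium is (Light, None).

Alex against None: payoffs 0, -3 → best response Light.
Alex against Light: payoffs -1, 4 → best response Normal.
Bailey against Light: payoffs -1, -3 → best response None.
Bailey against Normal: payoffs 5, 1 → best response None.
Mutual best responses: (Light, None).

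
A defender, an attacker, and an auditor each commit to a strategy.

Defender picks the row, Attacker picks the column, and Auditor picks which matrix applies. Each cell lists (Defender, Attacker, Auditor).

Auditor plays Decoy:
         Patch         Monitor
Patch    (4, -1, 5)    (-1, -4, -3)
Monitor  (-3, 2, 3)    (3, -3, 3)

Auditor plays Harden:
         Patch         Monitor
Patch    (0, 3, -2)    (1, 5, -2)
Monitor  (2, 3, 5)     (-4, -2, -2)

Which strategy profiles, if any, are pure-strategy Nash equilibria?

Pure-strategy Nash equilibria: (Patch, Patch, Decoy) and (Patch, Monitor, Harden) and (Monitor, Patch, Harden)

Check each profile: it is a Nash equilibrium iff no player can strictly gain by switching unilaterally.
(Patch, Patch, Decoy): Defender gets 4, best alternative -3; Attacker gets -1, best alternative -4; Auditor gets 5, best alternative -2. No profitable deviation — NE.
(Patch, Patch, Harden): Defender can switch to Monitor (0 → 2). Not NE.
(Patch, Monitor, Decoy): Defender can switch to Monitor (-1 → 3). Not NE.
(Patch, Monitor, Harden): Defender gets 1, best alternative -4; Attacker gets 5, best alternative 3; Auditor gets -2, best alternative -3. No profitable deviation — NE.
(Monitor, Patch, Decoy): Defender can switch to Patch (-3 → 4). Not NE.
(Monitor, Patch, Harden): Defender gets 2, best alternative 0; Attacker gets 3, best alternative -2; Auditor gets 5, best alternative 3. No profitable deviation — NE.
(Monitor, Monitor, Decoy): Attacker can switch to Patch (-3 → 2). Not NE.
(Monitor, Monitor, Harden): Defender can switch to Patch (-4 → 1). Not NE.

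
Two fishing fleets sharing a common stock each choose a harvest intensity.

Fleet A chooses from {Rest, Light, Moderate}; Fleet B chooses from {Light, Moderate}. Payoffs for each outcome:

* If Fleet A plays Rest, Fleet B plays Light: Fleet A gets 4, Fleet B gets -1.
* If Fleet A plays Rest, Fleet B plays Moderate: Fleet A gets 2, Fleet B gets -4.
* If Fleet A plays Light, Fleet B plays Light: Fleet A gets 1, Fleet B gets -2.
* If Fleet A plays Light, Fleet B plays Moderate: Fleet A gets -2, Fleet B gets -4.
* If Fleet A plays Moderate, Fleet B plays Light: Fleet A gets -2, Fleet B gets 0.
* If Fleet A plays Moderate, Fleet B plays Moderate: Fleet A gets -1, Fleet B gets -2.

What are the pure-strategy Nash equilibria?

Pure NE: (Rest, Light)

(Rest, Light): Fleet A gets 4, best alternative 1; Fleet B gets -1, best alternative -4. No profitable deviation — NE.
(Rest, Moderate): Fleet B can switch to Light (-4 → -1). Not NE.
(Light, Light): Fleet A can switch to Rest (1 → 4). Not NE.
(Light, Moderate): Fleet A can switch to Rest (-2 → 2). Not NE.
(Moderate, Light): Fleet A can switch to Rest (-2 → 4). Not NE.
(Moderate, Moderate): Fleet A can switch to Rest (-1 → 2). Not NE.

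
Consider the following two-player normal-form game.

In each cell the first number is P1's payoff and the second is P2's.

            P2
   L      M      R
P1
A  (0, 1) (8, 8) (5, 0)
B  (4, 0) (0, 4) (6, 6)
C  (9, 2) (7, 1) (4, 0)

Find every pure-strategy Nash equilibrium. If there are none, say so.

For each strategy profile, look for a profitable unilateral deviation.
(A, L): P1 can switch to B (0 → 4). Not NE.
(A, M): P1 gets 8, best alternative 7; P2 gets 8, best alternative 1. No profitable deviation — NE.
(A, R): P1 can switch to B (5 → 6). Not NE.
(B, L): P1 can switch to C (4 → 9). Not NE.
(B, M): P1 can switch to A (0 → 8). Not NE.
(B, R): P1 gets 6, best alternative 5; P2 gets 6, best alternative 4. No profitable deviation — NE.
(C, L): P1 gets 9, best alternative 4; P2 gets 2, best alternative 1. No profitable deviation — NE.
(C, M): P1 can switch to A (7 → 8). Not NE.
(C, R): P1 can switch to A (4 → 5). Not NE.

Pure-strategy Nash equilibria: (A, M), (B, R), (C, L)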